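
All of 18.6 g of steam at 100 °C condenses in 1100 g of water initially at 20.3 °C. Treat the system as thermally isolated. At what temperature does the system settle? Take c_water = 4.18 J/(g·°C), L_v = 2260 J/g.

Conservation of energy gives ΣQ = 0:
latent heat released on condensation: 18.6·2260 = 42036
  condensed water 100 °C→T: 77.75(T − 100)
  original water: 4598(T − 20.3)
4675.7 T = 42036 + 7774.8 + 93339 = 143150
T ≈ 30.62 °C — below 100 °C, confirming all the steam condensed.

T_f ≈ 30.6 °C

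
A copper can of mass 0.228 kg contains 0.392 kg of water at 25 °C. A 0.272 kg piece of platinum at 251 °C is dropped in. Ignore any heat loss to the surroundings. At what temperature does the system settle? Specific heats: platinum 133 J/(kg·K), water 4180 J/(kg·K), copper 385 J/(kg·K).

With ΣQ=0 the equilibrium temperature is the m·c-weighted mean:
T_f = (36.18*251 + 1638.6*25 + 87.78*25) / (36.18 + 1638.6 + 87.78)
    = 52239 / 1762.5 ≈ 29.64 °C

T_f ≈ 29.6 °C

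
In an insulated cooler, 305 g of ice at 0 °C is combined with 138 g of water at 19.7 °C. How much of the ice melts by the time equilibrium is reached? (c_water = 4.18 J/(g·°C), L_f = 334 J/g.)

Heat available from the water dropping to 0 °C: 138×4.18×19.7 = 11364 J.
Melting all 305 g of ice would need 305×334 = 101870 J.
Since 11364 < 101870 J, not all the ice melts; equilibrium is at 0 °C.
m_melt = 11364 / L_f = 34.02 g.

m_melted ≈ 34 g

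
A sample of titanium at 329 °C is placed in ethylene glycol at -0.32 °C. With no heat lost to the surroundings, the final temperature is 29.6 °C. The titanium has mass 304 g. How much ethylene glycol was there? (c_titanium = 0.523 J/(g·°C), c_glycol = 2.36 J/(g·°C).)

Heat lost by the titanium = heat gained by the glycol:
304×0.523×(329 − 29.6) = m×2.36×(29.6 − (-0.32))
70.61 m = 47602  ⇒  m ≈ 674.1 g

m ≈ 674 g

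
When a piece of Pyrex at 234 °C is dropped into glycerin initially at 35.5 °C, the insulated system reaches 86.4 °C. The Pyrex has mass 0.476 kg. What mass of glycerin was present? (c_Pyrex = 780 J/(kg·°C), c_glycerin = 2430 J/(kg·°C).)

m ≈ 0.443 kg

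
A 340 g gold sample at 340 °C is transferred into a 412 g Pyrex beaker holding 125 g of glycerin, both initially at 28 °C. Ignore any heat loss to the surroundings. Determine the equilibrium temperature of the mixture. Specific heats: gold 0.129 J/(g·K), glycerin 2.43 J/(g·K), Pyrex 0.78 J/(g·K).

T_f ≈ 48.5 °C

Let T be the final temperature. ΣQ_i = 0:
340*0.129*(T − 340) + 125*2.43*(T − 28) + 412*0.78*(T − 28) = 0
668.97 T = 32415
T = 32415 / 668.97 = 48.5 °C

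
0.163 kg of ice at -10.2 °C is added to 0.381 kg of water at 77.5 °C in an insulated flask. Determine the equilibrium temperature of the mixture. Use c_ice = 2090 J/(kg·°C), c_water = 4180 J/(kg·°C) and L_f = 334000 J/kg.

T_f ≈ 28.8 °C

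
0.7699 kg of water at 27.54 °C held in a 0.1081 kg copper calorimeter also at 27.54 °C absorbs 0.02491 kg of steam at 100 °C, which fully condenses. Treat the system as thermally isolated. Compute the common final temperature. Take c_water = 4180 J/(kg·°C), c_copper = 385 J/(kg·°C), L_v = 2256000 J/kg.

Heat gained plus heat lost sum to zero:
steam→water at 100 °C releases m L_v = 0.02491·2256000 = 56197
  condensate cools 100→T: 0.02491·4180·(T − 100) = 104.12(T − 100)
  original water: 3218.2(T − 27.54)
  cup: 41.62(T − 27.54)
3363.9 T = 56197 + 10412 + 89775 = 156384
T ≈ 46.49 °C (< 100 °C, so full condensation is consistent).

T_f ≈ 46.5 °C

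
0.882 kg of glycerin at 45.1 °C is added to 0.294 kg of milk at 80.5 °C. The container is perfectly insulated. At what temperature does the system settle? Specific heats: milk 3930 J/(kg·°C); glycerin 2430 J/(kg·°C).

T_f ≈ 57.5 °C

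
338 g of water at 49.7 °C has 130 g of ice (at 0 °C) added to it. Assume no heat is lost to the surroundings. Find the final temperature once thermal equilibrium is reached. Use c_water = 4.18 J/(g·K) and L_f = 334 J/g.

T_f ≈ 13.7 °C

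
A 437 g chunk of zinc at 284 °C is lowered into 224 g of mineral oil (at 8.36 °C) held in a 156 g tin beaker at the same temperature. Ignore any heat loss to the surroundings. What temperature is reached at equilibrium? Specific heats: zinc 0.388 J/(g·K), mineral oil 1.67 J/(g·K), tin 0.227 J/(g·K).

T_f = Σ m_i c_i T_i / Σ m_i c_i:
T_f = (169.56·284 + 374.08·8.36 + 35.41·8.36) / (169.56 + 374.08 + 35.41)
    = 51577 / 579.05 ≈ 89.07 °C

T_f ≈ 89.1 °C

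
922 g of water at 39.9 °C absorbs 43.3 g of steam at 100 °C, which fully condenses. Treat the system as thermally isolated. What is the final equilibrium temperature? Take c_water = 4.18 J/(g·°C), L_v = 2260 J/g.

Conservation of energy gives ΣQ = 0:
steam→water at 100 °C releases m L_v = 43.3·2260 = 97858
  condensate cools 100→T: 43.3·4.18·(T − 100) = 180.99(T − 100)
  water warms: 922·4.18·(T − 39.9) = 3854(T − 39.9)
4035 T = 97858 + 18099 + 153773 = 269730
T ≈ 66.85 °C (< 100 °C, so full condensation is consistent).

T_f ≈ 66.8 °C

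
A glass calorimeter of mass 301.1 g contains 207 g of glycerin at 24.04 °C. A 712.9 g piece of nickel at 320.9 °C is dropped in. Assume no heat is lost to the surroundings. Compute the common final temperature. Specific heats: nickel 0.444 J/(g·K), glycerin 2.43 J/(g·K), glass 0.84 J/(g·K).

T_f ≈ 111.7 °C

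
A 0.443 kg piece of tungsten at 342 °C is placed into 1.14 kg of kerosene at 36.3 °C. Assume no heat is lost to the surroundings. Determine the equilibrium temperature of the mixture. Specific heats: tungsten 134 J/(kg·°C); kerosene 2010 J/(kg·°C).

T_f is the heat-capacity-weighted average of the initial temperatures:
T_f = (59.36*342 + 2291.4*36.3) / (59.36 + 2291.4)
    = 103480 / 2350.8 ≈ 44.02 °C

T_f ≈ 44.0 °C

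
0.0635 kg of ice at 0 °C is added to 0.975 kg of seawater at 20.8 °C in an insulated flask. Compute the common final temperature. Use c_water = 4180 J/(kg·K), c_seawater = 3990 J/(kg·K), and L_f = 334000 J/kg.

Conservation of energy gives ΣQ = 0:
melt ice: 0.0635·334000 = 21209; meltwater 0→T: 0.0635·4180·T = 265.43 T; seawater: 3890.2(T − 20.8)
4155.7 T = 80917 − 21209 = 59708
T ≈ 14.37 °C (positive, so assuming full melt was valid).

T_f ≈ 14.4 °C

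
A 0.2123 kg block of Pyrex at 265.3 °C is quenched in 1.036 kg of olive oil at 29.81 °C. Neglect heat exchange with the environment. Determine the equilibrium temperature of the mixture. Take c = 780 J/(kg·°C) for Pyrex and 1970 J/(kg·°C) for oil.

Net heat exchanged in the isolated system is zero:
0.2123·780·(T − 265.3) + 1.036·1970·(T − 29.81) = 0
165.59(T − 265.3) + 2040.9(T − 29.81) = 0
2206.5 T = 104772
T = 104772 / 2206.5 = 47.5 °C

T_f ≈ 47.5 °C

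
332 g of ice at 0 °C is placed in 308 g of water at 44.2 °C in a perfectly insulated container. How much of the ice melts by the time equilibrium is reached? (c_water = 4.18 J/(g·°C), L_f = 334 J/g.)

m_melted ≈ 170 g

Cooling the water to 0 °C releases 308·4.18·44.2 = 56905 J.
Fully melting the ice requires m_ice L_f = 332·334 = 110888 J.
That's not enough to melt it all — equilibrium is at 0 °C with ice remaining.
m_melt = 56905 / L_f = 170.4 g.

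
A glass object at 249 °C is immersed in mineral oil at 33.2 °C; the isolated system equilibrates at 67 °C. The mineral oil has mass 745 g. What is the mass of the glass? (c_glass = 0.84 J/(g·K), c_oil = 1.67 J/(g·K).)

m ≈ 275 g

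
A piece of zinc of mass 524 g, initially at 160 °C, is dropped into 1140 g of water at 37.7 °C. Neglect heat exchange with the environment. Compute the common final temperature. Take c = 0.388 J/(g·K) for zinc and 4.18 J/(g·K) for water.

Taking heat into each body as positive, Σ m c ΔT = 0:
524*0.388*(T − 160) + 1140*4.18*(T − 37.7) = 0
203.31(T − 160) + 4765.2(T − 37.7) = 0
4968.5 T = 212178
T = 212178/4968.5 ≈ 42.70 °C

T_f ≈ 42.7 °C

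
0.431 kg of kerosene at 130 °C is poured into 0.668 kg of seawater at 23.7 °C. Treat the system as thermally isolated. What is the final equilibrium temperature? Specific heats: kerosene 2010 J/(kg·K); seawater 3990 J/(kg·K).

Net heat exchanged in the isolated system is zero:
0.431·2010·(T − 130) + 0.668·3990·(T − 23.7) = 0
866.31(T − 130) + 2665.3(T − 23.7) = 0
(866.31 + 2665.3) T = 866.31·130 + 2665.3·23.7
T = 175788/3531.6 ≈ 49.78 °C

T_f ≈ 49.8 °C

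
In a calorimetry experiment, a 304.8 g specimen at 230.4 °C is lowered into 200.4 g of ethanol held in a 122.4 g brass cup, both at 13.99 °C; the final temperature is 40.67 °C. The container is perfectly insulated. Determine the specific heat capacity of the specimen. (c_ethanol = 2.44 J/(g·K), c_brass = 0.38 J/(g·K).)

Let T be the final temperature. ΣQ_i = 0:
304.8×c×(40.67 − 230.4) + 200.4×2.44×(40.67 − 13.99) + 122.4×0.38×(40.67 − 13.99) = 0
-57830 c = -14287
c = -14287/-57830 ≈ 0.247 J/(g·K)

c ≈ 0.247 J/(g·K)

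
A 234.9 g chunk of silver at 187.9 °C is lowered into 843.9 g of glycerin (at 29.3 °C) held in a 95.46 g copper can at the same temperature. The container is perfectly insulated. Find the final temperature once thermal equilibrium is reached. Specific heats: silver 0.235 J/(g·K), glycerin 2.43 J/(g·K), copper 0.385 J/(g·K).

T_f ≈ 33.4 °C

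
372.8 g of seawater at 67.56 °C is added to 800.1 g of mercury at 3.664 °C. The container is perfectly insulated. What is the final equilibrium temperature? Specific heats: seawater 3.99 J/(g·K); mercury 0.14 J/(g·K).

Energy conservation, ΣQ = 0:
372.8·3.99·(T − 67.56) + 800.1·0.14·(T − 3.664) = 0
1487.5(T − 67.56) + 112.01(T − 3.664) = 0
(1487.5 + 112.01) T = 1487.5·67.56 + 112.01·3.664
T = 100904 / 1599.5 = 63.1 °C

T_f ≈ 63.1 °C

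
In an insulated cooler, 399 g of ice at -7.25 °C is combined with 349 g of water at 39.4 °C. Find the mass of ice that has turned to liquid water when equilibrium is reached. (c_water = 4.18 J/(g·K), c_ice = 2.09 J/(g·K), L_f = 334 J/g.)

Water can give up m c ΔT = 349×4.18×39.4 = 57478 J before reaching 0 °C.
Warming the ice to 0 °C takes 399×2.09×7.25 = 6045.8 J, leaving 51432 J for melting.
Fully melting the ice requires m_ice L_f = 399×334 = 133266 J.
51432 J < 133266 J, so only part of the ice melts and the system sits at 0 °C.
Mass melted = 51432/334 ≈ 154 g.

m_melted ≈ 154 g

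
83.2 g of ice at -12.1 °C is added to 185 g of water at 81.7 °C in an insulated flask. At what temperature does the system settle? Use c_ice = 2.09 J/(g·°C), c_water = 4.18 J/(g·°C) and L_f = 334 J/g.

Sum of m c ΔT and latent-heat terms is zero:
ice -12.1→0 °C: 83.2·2.09·12.1 = 2104
  fusion: m_ice L_f = 83.2·334 = 27789
  meltwater 0→T: 83.2·4.18·T = 347.78 T
  water: 773.3(T − 81.7)
1121.1 T = 63179 − 29893 = 33286
T ≈ 29.69 °C (positive, so assuming full melt was valid).

T_f ≈ 29.7 °C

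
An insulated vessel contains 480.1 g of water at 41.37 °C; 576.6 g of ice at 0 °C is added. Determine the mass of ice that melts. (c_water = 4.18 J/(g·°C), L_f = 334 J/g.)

Heat available from the water dropping to 0 °C: 480.1·4.18·41.37 = 83022 J.
To melt every bit of ice: 576.6·334 = 192584 J.
Since 83022 < 192584 J, not all the ice melts; equilibrium is at 0 °C.
Mass melted = 83022/334 ≈ 248.6 g.

m_melted ≈ 249 g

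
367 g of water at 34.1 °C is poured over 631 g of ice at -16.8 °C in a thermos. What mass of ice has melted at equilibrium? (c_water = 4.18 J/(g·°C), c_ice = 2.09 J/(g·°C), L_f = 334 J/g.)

m_melted ≈ 90.3 g

Cooling the water to 0 °C releases 367×4.18×34.1 = 52311 J.
Of that, 631×2.09×16.8 = 22156 J goes to bring the ice to 0 °C, leaving 30156 J.
Melting all 631 g of ice would need 631×334 = 210754 J.
That's not enough to melt it all — equilibrium is at 0 °C with ice remaining.
Mass melted = 30156/334 ≈ 90.29 g.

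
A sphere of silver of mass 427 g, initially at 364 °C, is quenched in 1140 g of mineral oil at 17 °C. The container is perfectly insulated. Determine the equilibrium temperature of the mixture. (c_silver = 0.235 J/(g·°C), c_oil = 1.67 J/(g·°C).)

T_f ≈ 34.4 °C

Let T be the final temperature. ΣQ_i = 0:
427·0.235·(T − 364) + 1140·1.67·(T − 17) = 0
100.34(T − 364) + 1903.8(T − 17) = 0
2004.1 T = 68890
T = 68890 / 2004.1 = 34.4 °C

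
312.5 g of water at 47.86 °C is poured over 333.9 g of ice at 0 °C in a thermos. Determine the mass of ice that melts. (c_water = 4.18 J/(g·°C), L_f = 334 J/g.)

m_melted ≈ 187 g

Cooling the water to 0 °C releases 312.5·4.18·47.86 = 62517 J.
To melt every bit of ice: 333.9·334 = 111523 J.
Since 62517 < 111523 J, not all the ice melts; equilibrium is at 0 °C.
m_melt = 62517 / L_f = 187.2 g.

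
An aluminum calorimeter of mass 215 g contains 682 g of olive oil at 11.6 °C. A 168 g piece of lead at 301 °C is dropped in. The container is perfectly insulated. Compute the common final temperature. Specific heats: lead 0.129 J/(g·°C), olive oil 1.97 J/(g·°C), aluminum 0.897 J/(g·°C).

Energy conservation, ΣQ = 0:
168*0.129*(T − 301) + 682*1.97*(T − 11.6) + 215*0.897*(T − 11.6) = 0
21.67(T − 301) + 1343.5(T − 11.6) + 192.86(T − 11.6) = 0
1558.1 T = 24345
T = 24345/1558.1 ≈ 15.63 °C

T_f ≈ 15.6 °C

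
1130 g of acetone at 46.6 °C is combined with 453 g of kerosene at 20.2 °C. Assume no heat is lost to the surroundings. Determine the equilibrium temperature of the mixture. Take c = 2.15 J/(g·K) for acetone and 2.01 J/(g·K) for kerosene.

T_f ≈ 39.4 °C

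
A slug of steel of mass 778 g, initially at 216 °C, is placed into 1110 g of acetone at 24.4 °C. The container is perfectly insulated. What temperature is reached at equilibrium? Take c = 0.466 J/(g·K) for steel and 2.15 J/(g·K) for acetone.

T_f ≈ 49.7 °C

Heat gained plus heat lost sum to zero:
778×0.466×(T − 216) + 1110×2.15×(T − 24.4) = 0
2749 T = 136541
T = 136541/2749 ≈ 49.67 °C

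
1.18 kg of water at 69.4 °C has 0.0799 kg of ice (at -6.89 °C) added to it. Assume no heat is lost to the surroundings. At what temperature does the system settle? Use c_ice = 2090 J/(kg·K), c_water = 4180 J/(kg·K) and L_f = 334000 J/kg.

T_f ≈ 59.7 °C

Taking heat into each body as positive, Σ m c ΔT = 0:
ice -6.89→0 °C: 0.0799·2090·6.89 = 1150.6; fusion: m_ice L_f = 0.0799·334000 = 26687; meltwater 0→T: 0.0799·4180·T = 333.98 T; water: 4932.4(T − 69.4)
5266.4 T = 342309 − 27837 = 314471
T ≈ 59.71 °C. Since T > 0 °C, the all-ice-melts assumption holds.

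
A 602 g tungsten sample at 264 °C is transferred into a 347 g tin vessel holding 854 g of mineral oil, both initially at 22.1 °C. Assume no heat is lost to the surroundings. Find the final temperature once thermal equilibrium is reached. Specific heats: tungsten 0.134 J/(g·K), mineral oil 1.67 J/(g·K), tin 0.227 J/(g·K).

T_f ≈ 34.4 °C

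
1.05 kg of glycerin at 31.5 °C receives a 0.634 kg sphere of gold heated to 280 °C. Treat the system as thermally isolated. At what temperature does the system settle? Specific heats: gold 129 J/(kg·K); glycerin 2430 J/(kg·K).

T_f ≈ 39.2 °C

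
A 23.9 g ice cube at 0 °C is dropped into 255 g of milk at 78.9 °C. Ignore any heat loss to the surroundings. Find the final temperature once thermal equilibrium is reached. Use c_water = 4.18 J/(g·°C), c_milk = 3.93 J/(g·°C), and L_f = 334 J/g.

T_f ≈ 64.5 °C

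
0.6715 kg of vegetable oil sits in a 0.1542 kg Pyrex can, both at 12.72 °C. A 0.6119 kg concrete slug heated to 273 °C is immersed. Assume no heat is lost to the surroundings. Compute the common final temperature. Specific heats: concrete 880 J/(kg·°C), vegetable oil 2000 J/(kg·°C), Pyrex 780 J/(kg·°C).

T_f ≈ 82.7 °C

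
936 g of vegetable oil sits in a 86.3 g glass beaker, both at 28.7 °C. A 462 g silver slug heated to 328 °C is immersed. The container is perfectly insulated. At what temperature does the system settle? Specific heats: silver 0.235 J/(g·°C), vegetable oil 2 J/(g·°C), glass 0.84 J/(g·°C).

T_f ≈ 44.5 °C

Net heat exchanged in the isolated system is zero:
462×0.235×(T − 328) + 936×2×(T − 28.7) + 86.3×0.84×(T − 28.7) = 0
2053.1 T = 91418
T ≈ 44.53 °C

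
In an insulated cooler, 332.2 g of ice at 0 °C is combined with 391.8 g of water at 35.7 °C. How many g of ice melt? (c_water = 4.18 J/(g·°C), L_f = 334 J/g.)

m_melted ≈ 175 g

Heat available from the water dropping to 0 °C: 391.8×4.18×35.7 = 58467 J.
To melt every bit of ice: 332.2×334 = 110955 J.
Since 58467 < 110955 J, not all the ice melts; equilibrium is at 0 °C.
m_melt = 58467 / L_f = 175.1 g.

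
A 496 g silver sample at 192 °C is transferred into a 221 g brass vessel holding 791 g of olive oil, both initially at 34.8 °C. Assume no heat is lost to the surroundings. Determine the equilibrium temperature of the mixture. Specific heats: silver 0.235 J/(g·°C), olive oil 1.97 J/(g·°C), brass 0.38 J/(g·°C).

Energy conservation, ΣQ = 0:
496·0.235·(T − 192) + 791·1.97·(T − 34.8) + 221·0.38·(T − 34.8) = 0
116.56(T − 192) + 1558.3(T − 34.8) + 83.98(T − 34.8) = 0
1758.8 T = 79530
T = 79530/1758.8 ≈ 45.22 °C

T_f ≈ 45.2 °C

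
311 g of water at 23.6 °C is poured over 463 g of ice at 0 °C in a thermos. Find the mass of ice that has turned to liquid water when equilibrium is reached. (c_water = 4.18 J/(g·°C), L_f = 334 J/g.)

m_melted ≈ 91.9 g

Water can give up m c ΔT = 311×4.18×23.6 = 30680 J before reaching 0 °C.
Fully melting the ice requires m_ice L_f = 463×334 = 154642 J.
Since 30680 < 154642 J, not all the ice melts; equilibrium is at 0 °C.
m_melted×334 = 30680  ⇒  m_melted ≈ 91.85 g.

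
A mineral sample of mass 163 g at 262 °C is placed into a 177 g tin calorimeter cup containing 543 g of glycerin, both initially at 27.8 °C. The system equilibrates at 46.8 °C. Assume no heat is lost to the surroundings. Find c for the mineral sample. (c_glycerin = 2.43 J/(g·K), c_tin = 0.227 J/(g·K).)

Energy conservation, ΣQ = 0:
163×c×(46.8 − 262) + 543×2.43×(46.8 − 27.8) + 177×0.227×(46.8 − 27.8) = 0
-35078 c = -25834
c = -25834/-35078 ≈ 0.7365 J/(g·K)

c ≈ 0.736 J/(g·K)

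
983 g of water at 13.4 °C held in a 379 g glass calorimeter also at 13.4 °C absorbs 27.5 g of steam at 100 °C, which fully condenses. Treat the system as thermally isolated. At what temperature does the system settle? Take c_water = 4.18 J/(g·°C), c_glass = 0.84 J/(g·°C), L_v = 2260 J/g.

Let T be the final temperature. ΣQ_i = 0:
steam→water at 100 °C releases m L_v = 27.5·2260 = 62150; condensed water 100 °C→T: 114.95(T − 100); original water: 4108.9(T − 13.4); cup: 318.36(T − 13.4)
4542.2 T = 62150 + 11495 + 59326 = 132971
T ≈ 29.27 °C (< 100 °C, so full condensation is consistent).

T_f ≈ 29.3 °C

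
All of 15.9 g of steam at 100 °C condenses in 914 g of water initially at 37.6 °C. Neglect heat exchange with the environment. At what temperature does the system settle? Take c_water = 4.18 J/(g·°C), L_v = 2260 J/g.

T_f ≈ 47.9 °C

Heat gained plus heat lost sum to zero:
condense steam: −15.9·2260 = −35934
  condensed water 100 °C→T: 66.46(T − 100)
  water warms: 914·4.18·(T − 37.6) = 3820.5(T − 37.6)
3887 T = 35934 + 6646.2 + 143652 = 186232
T ≈ 47.91 °C (< 100 °C, so full condensation is consistent).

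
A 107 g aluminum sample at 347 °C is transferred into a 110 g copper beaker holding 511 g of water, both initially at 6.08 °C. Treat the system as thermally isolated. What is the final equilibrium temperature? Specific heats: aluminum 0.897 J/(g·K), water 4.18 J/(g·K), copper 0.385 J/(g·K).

T_f ≈ 20.5 °C

Net heat exchanged in the isolated system is zero:
107·0.897·(T − 347) + 511·4.18·(T − 6.08) + 110·0.385·(T − 6.08) = 0
2274.3 T = 46549
T ≈ 20.47 °C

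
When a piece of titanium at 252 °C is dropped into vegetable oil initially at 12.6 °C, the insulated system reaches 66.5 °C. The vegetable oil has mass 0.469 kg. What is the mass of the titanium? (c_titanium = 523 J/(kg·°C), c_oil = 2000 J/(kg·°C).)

m ≈ 0.521 kg

Conservation of energy gives ΣQ = 0:
m×523×(66.5 − 252) + 0.469×2000×(66.5 − 12.6) = 0
-97016 m = -50558
m = -50558/-97016 ≈ 0.5211 kg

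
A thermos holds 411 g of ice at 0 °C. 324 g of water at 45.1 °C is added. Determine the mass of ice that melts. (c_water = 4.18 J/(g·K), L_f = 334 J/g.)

m_melted ≈ 183 g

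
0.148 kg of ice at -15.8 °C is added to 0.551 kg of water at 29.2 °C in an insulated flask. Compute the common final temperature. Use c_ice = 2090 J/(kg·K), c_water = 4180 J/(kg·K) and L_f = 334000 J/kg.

T_f ≈ 4.4 °C

Heat gained plus heat lost sum to zero:
ice -15.8→0 °C: 0.148×2090×15.8 = 4887.3
  fusion: m_ice L_f = 0.148×334000 = 49432
  meltwater 0→T: 0.148×4180×T = 618.64 T
  water: 2303.2(T − 29.2)
2921.8 T = 67253 − 54319 = 12934
T ≈ 4.43 °C (positive, so assuming full melt was valid).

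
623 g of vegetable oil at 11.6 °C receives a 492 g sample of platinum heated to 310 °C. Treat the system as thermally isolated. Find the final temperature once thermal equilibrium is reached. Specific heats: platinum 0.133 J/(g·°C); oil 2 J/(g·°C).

Conservation of energy gives ΣQ = 0:
492×0.133×(T − 310) + 623×2×(T − 11.6) = 0
65.44(T − 310) + 1246(T − 11.6) = 0
(65.44 + 1246) T = 65.44×310 + 1246×11.6
T ≈ 26.49 °C

T_f ≈ 26.5 °C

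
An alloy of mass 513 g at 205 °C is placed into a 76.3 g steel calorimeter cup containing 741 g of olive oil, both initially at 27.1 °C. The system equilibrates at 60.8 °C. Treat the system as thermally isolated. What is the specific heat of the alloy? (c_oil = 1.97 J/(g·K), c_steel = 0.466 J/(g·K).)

c ≈ 0.681 J/(g·K)

Conservation of energy gives ΣQ = 0:
513×c×(60.8 − 205) + 741×1.97×(60.8 − 27.1) + 76.3×0.466×(60.8 − 27.1) = 0
-73975 c = -50392
c = -50392/-73975 ≈ 0.6812 J/(g·K)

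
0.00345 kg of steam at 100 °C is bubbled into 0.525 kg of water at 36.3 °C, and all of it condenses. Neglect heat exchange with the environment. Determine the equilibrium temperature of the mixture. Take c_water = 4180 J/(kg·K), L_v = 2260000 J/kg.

Energy balance with sensible and latent terms:
latent heat released on condensation: 0.00345·2260000 = 7797; condensate cools 100→T: 0.00345·4180·(T − 100) = 14.42(T − 100); original water: 2194.5(T − 36.3)
2208.9 T = 7797 + 1442.1 + 79660 = 88899
T ≈ 40.25 °C, under the boiling point, so the assumption holds.

T_f ≈ 40.2 °C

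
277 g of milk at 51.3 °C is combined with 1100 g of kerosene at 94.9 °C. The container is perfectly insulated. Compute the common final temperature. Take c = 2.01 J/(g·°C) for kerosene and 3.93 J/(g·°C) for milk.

T_f ≈ 80.5 °C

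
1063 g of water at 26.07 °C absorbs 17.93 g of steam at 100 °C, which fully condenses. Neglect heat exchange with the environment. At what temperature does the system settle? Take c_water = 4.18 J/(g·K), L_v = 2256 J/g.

Setting the total heat transfer to zero:
condense steam: −17.93·2256 = −40450; condensate cools 100→T: 17.93·4.18·(T − 100) = 74.95(T − 100); original water: 4443.3(T − 26.07)
4518.3 T = 40450 + 7494.7 + 115838 = 163783
T ≈ 36.25 °C, under the boiling point, so the assumption holds.

T_f ≈ 36.2 °C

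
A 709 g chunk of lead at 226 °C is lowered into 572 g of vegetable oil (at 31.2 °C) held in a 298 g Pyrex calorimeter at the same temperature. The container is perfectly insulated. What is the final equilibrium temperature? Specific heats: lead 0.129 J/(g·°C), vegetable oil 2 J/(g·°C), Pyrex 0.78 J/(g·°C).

Taking heat into each body as positive, Σ m c ΔT = 0:
709×0.129×(T − 226) + 572×2×(T − 31.2) + 298×0.78×(T − 31.2) = 0
91.46(T − 226) + 1144(T − 31.2) + 232.44(T − 31.2) = 0
(91.46 + 1144 + 232.44) T = 91.46×226 + 1144×31.2 + 232.44×31.2
T = 63615/1467.9 ≈ 43.34 °C

T_f ≈ 43.3 °C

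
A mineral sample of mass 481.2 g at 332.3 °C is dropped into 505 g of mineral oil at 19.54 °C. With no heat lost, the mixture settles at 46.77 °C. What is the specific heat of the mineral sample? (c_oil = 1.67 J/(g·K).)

c ≈ 0.167 J/(g·K)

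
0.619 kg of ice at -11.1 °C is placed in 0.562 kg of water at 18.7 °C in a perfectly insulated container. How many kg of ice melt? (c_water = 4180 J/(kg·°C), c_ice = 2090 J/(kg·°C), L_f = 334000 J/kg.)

m_melted ≈ 0.0885 kg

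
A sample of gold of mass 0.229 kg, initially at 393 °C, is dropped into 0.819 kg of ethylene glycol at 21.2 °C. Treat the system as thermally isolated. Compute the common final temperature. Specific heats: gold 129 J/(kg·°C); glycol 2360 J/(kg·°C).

T_f ≈ 26.8 °C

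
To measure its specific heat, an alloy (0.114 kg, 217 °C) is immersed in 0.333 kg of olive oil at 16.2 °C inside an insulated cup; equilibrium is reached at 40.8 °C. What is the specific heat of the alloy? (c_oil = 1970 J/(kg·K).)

c ≈ 803 J/(kg·K)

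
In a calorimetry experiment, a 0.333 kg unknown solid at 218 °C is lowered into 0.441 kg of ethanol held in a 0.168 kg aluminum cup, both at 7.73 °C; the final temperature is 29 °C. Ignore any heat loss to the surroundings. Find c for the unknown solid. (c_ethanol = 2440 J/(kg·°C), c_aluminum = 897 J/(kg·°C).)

c ≈ 415 J/(kg·°C)

Taking heat into each body as positive, Σ m c ΔT = 0:
0.333×c×(29 − 218) + 0.441×2440×(29 − 7.73) + 0.168×897×(29 − 7.73) = 0
-62.94 c = -26093
c = -26093/-62.94 ≈ 414.6 J/(kg·°C)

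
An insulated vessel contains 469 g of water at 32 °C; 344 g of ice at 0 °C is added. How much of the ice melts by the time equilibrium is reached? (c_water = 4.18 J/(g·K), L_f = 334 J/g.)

m_melted ≈ 188 g

Heat available from the water dropping to 0 °C: 469×4.18×32 = 62733 J.
To melt every bit of ice: 344×334 = 114896 J.
62733 J < 114896 J, so only part of the ice melts and the system sits at 0 °C.
m_melted×334 = 62733  ⇒  m_melted ≈ 187.8 g.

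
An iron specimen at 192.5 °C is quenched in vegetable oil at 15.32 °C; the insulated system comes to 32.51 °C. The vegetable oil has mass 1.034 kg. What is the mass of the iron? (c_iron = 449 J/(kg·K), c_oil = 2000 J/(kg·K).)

m ≈ 0.495 kg

|Q_iron| = |Q_oil|:
m·449·(192.5 − 32.51) = 1.034·2000·(32.51 − 15.32)
71836 m = 35549  ⇒  m ≈ 0.4949 kg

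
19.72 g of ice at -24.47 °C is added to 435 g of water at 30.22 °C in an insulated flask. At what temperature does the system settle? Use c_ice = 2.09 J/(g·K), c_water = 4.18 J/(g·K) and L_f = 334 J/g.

Energy conservation, ΣQ = 0:
warm ice to 0 °C: 19.72×2.09×(0 − (-24.47)) = 1008.5
  fusion: m_ice L_f = 19.72×334 = 6586.5
  meltwater 0→T: 19.72×4.18×T = 82.43 T
  water: 1818.3(T − 30.22)
1900.7 T = 54949 − 7595 = 47354
T ≈ 24.91 °C (positive, so assuming full melt was valid).

T_f ≈ 24.9 °C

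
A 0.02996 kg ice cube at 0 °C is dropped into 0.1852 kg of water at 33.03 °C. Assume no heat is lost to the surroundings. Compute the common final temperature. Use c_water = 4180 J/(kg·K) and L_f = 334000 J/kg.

T_f ≈ 17.3 °C

Let T be the final temperature. ΣQ_i = 0:
melt ice: 0.02996×334000 = 10007; warm the meltwater: 125.23 T; water: 774.14(T − 33.03)
899.37 T = 25570 − 10007 = 15563
T ≈ 17.30 °C — above 0 °C, consistent with complete melting.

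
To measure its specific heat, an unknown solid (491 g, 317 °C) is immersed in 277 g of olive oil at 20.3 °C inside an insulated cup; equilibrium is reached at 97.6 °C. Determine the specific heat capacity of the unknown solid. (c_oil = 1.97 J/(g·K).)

c ≈ 0.392 J/(g·K)

Heat lost by the unknown solid = heat gained by the oil:
491×c×(317 − 97.6) = 277×1.97×(97.6 − 20.3)
107725 c = 42182  ⇒  c ≈ 0.3916 J/(g·K)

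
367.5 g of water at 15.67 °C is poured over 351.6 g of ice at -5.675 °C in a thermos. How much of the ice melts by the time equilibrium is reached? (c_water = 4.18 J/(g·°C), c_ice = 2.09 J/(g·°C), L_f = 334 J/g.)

m_melted ≈ 59.6 g

Heat available from the water dropping to 0 °C: 367.5·4.18·15.67 = 24071 J.
Of that, 351.6·2.09·5.675 = 4170.2 J goes to bring the ice to 0 °C, leaving 19901 J.
Melting all 351.6 g of ice would need 351.6·334 = 117434 J.
19901 J < 117434 J, so only part of the ice melts and the system sits at 0 °C.
m_melt = 19901 / L_f = 59.58 g.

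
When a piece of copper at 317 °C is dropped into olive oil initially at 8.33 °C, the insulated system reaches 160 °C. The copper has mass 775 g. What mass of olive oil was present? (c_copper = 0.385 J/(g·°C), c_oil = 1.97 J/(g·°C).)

m ≈ 157 g

Heat gained plus heat lost sum to zero:
775·0.385·(160 − 317) + m·1.97·(160 − 8.33) = 0
298.79 m = 46845
m = 46845/298.79 ≈ 156.8 g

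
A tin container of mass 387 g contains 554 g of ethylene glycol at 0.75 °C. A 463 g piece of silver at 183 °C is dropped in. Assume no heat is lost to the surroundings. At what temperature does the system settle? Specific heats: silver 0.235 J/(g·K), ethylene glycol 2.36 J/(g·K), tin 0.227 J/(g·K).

T_f ≈ 13.9 °C

Let T be the final temperature. ΣQ_i = 0:
463·0.235·(T − 183) + 554·2.36·(T − 0.75) + 387·0.227·(T − 0.75) = 0
108.8(T − 183) + 1307.4(T − 0.75) + 87.85(T − 0.75) = 0
(108.8 + 1307.4 + 87.85) T = 108.8·183 + 1307.4·0.75 + 87.85·0.75
T = 20958/1504.1 ≈ 13.93 °C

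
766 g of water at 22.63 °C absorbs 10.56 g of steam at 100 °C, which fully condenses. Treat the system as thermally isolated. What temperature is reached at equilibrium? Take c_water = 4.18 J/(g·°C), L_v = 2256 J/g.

T_f ≈ 31.0 °C

Conservation of energy gives ΣQ = 0:
condense steam: −10.56×2256 = −23823; condensed water 100 °C→T: 44.14(T − 100); water warms: 766×4.18×(T − 22.63) = 3201.9(T − 22.63)
3246 T = 23823 + 4414.1 + 72459 = 100696
T ≈ 31.02 °C (< 100 °C, so full condensation is consistent).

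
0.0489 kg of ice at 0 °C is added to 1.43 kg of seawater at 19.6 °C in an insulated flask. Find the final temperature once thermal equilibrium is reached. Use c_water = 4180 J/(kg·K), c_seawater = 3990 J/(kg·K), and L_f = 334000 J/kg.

Let T be the final temperature. ΣQ_i = 0:
melt ice: 0.0489×334000 = 16333
  meltwater 0→T: 0.0489×4180×T = 204.4 T
  seawater: 5705.7(T − 19.6)
5910.1 T = 111832 − 16333 = 95499
T ≈ 16.16 °C — above 0 °C, consistent with complete melting.

T_f ≈ 16.2 °C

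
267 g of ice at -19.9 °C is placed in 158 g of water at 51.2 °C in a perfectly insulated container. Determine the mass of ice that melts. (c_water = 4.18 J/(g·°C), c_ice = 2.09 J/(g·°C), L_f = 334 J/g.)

m_melted ≈ 68 g

Cooling the water to 0 °C releases 158·4.18·51.2 = 33815 J.
Warming the ice to 0 °C takes 267·2.09·19.9 = 11105 J, leaving 22710 J for melting.
Melting all 267 g of ice would need 267·334 = 89178 J.
That's not enough to melt it all — equilibrium is at 0 °C with ice remaining.
Mass melted = 22710/334 ≈ 67.99 g.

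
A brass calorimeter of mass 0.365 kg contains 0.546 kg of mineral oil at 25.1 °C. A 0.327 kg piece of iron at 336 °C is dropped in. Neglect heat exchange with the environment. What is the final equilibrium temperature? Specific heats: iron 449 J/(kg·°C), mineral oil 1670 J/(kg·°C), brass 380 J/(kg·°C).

T_f ≈ 63.2 °C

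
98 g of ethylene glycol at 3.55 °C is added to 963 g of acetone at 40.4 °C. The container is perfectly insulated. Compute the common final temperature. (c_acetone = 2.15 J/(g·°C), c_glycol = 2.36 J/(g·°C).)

T_f ≈ 36.7 °C

Heat lost by the acetone equals heat gained by the glycol:
963*2.15*(40.4 − T) = 98*2.36*(T − 3.55)
2070.4(40.4 − T) = 231.28(T − 3.55)
2301.7 T = 84467  ⇒  T ≈ 36.70 °C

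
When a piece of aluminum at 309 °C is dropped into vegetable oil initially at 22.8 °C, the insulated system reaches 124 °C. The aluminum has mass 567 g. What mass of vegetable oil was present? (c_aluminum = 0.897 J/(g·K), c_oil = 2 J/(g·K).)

Heat lost by the aluminum = heat gained by the oil:
567·0.897·(309 − 124) = m·2·(124 − 22.8)
202.4 m = 94091  ⇒  m ≈ 464.9 g

m ≈ 465 g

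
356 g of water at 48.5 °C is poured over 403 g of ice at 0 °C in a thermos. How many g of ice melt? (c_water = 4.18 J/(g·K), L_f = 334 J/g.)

m_melted ≈ 216 g

Water can give up m c ΔT = 356×4.18×48.5 = 72172 J before reaching 0 °C.
Melting all 403 g of ice would need 403×334 = 134602 J.
Since 72172 < 134602 J, not all the ice melts; equilibrium is at 0 °C.
m_melted×334 = 72172  ⇒  m_melted ≈ 216.1 g.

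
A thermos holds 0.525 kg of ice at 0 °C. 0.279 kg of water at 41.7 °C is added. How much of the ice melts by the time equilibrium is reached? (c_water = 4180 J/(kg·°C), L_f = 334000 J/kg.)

m_melted ≈ 0.146 kg

Heat available from the water dropping to 0 °C: 0.279×4180×41.7 = 48631 J.
To melt every bit of ice: 0.525×334000 = 175350 J.
Since 48631 < 175350 J, not all the ice melts; equilibrium is at 0 °C.
Mass melted = 48631/334000 ≈ 0.1456 kg.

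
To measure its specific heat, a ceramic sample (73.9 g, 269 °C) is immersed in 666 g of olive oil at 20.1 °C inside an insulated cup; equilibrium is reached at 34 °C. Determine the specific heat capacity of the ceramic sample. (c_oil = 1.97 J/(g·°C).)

Net heat exchanged in the isolated system is zero:
73.9×c×(34 − 269) + 666×1.97×(34 − 20.1) = 0
-17366 c = -18237
c = -18237/-17366 ≈ 1.05 J/(g·°C)

c ≈ 1.05 J/(g·°C)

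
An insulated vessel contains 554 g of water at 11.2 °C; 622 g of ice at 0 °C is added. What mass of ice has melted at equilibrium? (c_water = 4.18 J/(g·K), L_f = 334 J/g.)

m_melted ≈ 77.7 g

Cooling the water to 0 °C releases 554×4.18×11.2 = 25936 J.
To melt every bit of ice: 622×334 = 207748 J.
25936 J < 207748 J, so only part of the ice melts and the system sits at 0 °C.
m_melt = 25936 / L_f = 77.65 g.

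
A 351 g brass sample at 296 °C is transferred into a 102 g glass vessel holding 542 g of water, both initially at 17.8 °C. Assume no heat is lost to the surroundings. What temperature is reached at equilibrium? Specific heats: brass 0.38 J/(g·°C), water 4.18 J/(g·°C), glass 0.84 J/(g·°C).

T_f ≈ 32.7 °C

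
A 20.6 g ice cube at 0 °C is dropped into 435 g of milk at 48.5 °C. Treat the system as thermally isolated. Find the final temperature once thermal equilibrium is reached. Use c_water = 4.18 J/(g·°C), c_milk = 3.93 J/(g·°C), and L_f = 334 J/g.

T_f ≈ 42.3 °C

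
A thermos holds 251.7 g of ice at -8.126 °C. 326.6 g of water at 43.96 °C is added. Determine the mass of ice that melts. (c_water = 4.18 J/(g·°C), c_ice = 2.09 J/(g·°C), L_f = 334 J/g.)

Water can give up m c ΔT = 326.6·4.18·43.96 = 60014 J before reaching 0 °C.
Of that, 251.7·2.09·8.126 = 4274.7 J goes to bring the ice to 0 °C, leaving 55739 J.
Melting all 251.7 g of ice would need 251.7·334 = 84068 J.
55739 J < 84068 J, so only part of the ice melts and the system sits at 0 °C.
Mass melted = 55739/334 ≈ 166.9 g.

m_melted ≈ 167 g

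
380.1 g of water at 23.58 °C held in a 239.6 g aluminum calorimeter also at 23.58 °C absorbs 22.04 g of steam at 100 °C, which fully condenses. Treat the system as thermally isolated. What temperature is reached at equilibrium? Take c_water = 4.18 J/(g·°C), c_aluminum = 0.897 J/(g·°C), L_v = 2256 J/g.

Conservation of energy gives ΣQ = 0:
steam→water at 100 °C releases m L_v = 22.04×2256 = 49722; condensed water 100 °C→T: 92.13(T − 100); water warms: 380.1×4.18×(T − 23.58) = 1588.8(T − 23.58); aluminum cup: 239.6×0.897×(T − 23.58) = 214.92(T − 23.58)
1895.9 T = 49722 + 9212.7 + 42532 = 101467
T ≈ 53.52 °C, under the boiling point, so the assumption holds.

T_f ≈ 53.5 °C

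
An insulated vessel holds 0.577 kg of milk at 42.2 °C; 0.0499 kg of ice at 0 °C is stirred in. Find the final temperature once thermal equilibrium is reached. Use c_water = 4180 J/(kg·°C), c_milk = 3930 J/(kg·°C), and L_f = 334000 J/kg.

Energy balance with sensible and latent terms:
fusion: m_ice L_f = 0.0499·334000 = 16667; meltwater 0→T: 0.0499·4180·T = 208.58 T; milk: 2267.6(T − 42.2)
2476.2 T = 95693 − 16667 = 79027
T ≈ 31.91 °C. Since T > 0 °C, the all-ice-melts assumption holds.

T_f ≈ 31.9 °C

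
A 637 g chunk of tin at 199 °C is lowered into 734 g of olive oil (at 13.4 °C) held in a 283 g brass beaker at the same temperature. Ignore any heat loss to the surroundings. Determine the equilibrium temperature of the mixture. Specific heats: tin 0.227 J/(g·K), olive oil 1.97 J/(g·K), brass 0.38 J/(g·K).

T_f ≈ 29.2 °C

Heat gained plus heat lost sum to zero:
637·0.227·(T − 199) + 734·1.97·(T − 13.4) + 283·0.38·(T − 13.4) = 0
144.6(T − 199) + 1446(T − 13.4) + 107.54(T − 13.4) = 0
1698.1 T = 49592
T ≈ 29.20 °C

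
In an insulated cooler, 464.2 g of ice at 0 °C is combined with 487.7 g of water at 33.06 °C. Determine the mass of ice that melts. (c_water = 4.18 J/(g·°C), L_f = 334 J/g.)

Water can give up m c ΔT = 487.7×4.18×33.06 = 67396 J before reaching 0 °C.
Melting all 464.2 g of ice would need 464.2×334 = 155043 J.
Since 67396 < 155043 J, not all the ice melts; equilibrium is at 0 °C.
Mass melted = 67396/334 ≈ 201.8 g.

m_melted ≈ 202 g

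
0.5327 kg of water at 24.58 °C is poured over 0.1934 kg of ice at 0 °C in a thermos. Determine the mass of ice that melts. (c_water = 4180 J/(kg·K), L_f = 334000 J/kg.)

m_melted ≈ 0.164 kg

Water can give up m c ΔT = 0.5327·4180·24.58 = 54732 J before reaching 0 °C.
Fully melting the ice requires m_ice L_f = 0.1934·334000 = 64596 J.
54732 J < 64596 J, so only part of the ice melts and the system sits at 0 °C.
m_melt = 54732 / L_f = 0.1639 kg.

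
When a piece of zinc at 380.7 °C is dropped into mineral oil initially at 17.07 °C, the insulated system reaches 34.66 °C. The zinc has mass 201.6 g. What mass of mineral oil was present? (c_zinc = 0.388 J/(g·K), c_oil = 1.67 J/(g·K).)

Heat gained plus heat lost sum to zero:
201.6·0.388·(34.66 − 380.7) + m·1.67·(34.66 − 17.07) = 0
29.38 m = 27068
m = 27068/29.38 ≈ 921.4 g

m ≈ 921 g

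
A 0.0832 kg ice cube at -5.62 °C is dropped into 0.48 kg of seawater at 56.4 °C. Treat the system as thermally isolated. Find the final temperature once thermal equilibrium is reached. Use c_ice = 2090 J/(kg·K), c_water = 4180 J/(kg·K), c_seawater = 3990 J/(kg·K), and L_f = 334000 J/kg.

T_f ≈ 35.0 °C

Energy conservation, ΣQ = 0:
warm ice to 0 °C: 0.0832×2090×(0 − (-5.62)) = 977.25; latent heat to melt: 0.0832×334000 = 27789; meltwater 0→T: 0.0832×4180×T = 347.78 T; seawater cools: 0.48×3990×(T − 56.4) = 1915.2(T − 56.4)
2263 T = 108017 − 28766 = 79251
T ≈ 35.02 °C — above 0 °C, consistent with complete melting.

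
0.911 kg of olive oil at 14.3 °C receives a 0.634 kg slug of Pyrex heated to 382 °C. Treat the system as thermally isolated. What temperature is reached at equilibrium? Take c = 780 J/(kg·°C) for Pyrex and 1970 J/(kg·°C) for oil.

|Q_Pyrex| = |Q_oil|:
0.634*780*(382 − T) = 0.911*1970*(T − 14.3)
494.52(382 − T) = 1794.7(T − 14.3)
2289.2 T = 214570  ⇒  T ≈ 93.73 °C

T_f ≈ 93.7 °C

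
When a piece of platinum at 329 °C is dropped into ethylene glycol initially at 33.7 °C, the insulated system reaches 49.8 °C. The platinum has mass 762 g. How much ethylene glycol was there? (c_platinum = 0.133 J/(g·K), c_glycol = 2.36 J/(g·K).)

m ≈ 745 g

|Q_platinum| = |Q_glycol|:
762·0.133·(329 − 49.8) = m·2.36·(49.8 − 33.7)
38 m = 28296  ⇒  m ≈ 744.7 g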